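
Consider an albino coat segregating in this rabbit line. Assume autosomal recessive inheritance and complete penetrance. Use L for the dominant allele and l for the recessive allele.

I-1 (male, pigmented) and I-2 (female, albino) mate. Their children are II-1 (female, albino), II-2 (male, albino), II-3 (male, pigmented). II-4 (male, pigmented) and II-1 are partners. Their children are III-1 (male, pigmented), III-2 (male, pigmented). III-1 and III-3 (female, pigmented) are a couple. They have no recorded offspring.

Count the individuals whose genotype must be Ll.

Obligate heterozygotes: I-1 is pigmented so carries L and passed l to II-1 (ll), so I-1 is Ll; II-3 is pigmented so carries L and received l from I-2 (ll), so II-3 is Ll; III-1 is pigmented so carries L and received l from II-1 (ll), so III-1 is Ll; III-2 is pigmented so carries L and received l from II-1 (ll), so III-2 is Ll.
Every other individual is either homozygous by phenotype or has at least one consistent homozygous assignment, so the count is 4.

4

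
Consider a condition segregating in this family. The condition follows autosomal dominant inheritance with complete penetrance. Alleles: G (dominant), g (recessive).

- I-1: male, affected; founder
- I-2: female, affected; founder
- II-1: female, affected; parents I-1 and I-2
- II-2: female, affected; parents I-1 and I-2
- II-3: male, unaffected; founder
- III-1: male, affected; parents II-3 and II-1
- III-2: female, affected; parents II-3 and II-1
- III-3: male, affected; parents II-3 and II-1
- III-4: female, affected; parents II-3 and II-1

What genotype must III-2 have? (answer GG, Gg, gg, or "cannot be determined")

From phenotype alone, III-2 is GG or Gg.
III-2 is affected so carries G and received g from II-3 (gg), so III-2 is Gg.

Gg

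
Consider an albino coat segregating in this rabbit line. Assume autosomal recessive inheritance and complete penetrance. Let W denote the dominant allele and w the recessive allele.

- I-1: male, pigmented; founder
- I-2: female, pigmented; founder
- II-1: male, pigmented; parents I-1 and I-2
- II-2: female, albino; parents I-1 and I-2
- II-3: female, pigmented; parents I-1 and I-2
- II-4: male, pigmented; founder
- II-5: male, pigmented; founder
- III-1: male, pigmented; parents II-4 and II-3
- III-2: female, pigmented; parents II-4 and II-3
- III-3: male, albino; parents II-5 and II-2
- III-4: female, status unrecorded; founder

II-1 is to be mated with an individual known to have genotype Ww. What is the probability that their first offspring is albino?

I-1 is pigmented so carries W and passed w to II-2 (ww), so I-1 is Ww.
I-2 is pigmented so carries W and passed w to II-2 (ww), so I-2 is Ww.
II-1 is a pigmented offspring of I-1 (Ww) × I-2 (Ww), whose cross gives 1/4 WW : 1/2 Ww : 1/4 ww; conditioning on being pigmented, II-1 is WW with probability 1/3, Ww with probability 2/3.
Summing over parental genotype combinations, P(offspring is albino) = 2/3·1/4 = 1/6.

1/6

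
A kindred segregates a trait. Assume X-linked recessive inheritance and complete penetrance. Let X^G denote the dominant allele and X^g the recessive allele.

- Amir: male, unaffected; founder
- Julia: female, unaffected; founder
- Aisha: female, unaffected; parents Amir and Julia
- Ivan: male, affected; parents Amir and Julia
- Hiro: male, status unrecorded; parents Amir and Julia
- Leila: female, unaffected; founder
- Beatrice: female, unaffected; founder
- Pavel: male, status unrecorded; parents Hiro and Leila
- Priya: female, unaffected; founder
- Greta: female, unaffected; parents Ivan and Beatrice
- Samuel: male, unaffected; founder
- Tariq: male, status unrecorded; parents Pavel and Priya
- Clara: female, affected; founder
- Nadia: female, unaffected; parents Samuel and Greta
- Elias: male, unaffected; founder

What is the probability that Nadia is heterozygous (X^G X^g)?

1/2

Samuel is unaffected, so Samuel is X^G Y.
Greta is unaffected so carries G and received g from Ivan (X^g Y), so Greta is X^G X^g.
Their cross gives offspring ratios 1/2 X^G X^G : 1/2 X^G X^g. Conditioning on Nadia being unaffected, P(X^G X^g) = 1/2 / 1 = 1/2.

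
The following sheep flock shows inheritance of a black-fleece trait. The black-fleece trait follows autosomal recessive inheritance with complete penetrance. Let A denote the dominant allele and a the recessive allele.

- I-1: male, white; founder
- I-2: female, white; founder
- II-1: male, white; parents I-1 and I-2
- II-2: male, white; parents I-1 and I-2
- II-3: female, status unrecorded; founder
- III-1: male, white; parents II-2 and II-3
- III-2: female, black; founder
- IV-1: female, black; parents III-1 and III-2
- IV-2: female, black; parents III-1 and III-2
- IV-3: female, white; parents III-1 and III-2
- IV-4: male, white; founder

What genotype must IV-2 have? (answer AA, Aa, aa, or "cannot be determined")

IV-2 is black, so IV-2 is aa.

aa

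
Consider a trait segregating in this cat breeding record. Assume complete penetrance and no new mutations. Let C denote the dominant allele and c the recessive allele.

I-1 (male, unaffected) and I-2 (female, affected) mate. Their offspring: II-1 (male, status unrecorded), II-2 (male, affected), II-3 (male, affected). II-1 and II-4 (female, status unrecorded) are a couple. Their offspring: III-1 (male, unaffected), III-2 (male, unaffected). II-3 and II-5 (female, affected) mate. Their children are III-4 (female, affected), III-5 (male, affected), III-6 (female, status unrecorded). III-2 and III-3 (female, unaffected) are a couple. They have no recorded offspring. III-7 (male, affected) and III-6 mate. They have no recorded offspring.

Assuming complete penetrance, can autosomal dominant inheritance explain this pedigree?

A consistent assignment under autosomal dominant exists: I-1 cc, I-2 CC, II-1 Cc, II-2 Cc, II-3 Cc, II-4 Cc, II-5 CC, III-1 cc, III-2 cc, III-3 cc, III-4 CC, III-5 CC, III-6 CC, III-7 CC.
In this assignment every recorded phenotype matches its genotype and every non-founder's genotype is obtainable from its parents' genotypes, so the pedigree is consistent.

Yes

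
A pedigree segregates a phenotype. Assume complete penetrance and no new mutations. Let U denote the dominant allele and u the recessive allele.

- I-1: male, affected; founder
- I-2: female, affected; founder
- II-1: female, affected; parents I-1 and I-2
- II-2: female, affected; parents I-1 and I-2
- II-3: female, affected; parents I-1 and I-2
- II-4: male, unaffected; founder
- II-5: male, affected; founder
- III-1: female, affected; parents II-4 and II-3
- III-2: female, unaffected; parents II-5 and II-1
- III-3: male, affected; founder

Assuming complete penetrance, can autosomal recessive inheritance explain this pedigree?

No

Under autosomal recessive, III-2 (unaffected, female) cannot arise from II-5 (affected) × II-1 (affected).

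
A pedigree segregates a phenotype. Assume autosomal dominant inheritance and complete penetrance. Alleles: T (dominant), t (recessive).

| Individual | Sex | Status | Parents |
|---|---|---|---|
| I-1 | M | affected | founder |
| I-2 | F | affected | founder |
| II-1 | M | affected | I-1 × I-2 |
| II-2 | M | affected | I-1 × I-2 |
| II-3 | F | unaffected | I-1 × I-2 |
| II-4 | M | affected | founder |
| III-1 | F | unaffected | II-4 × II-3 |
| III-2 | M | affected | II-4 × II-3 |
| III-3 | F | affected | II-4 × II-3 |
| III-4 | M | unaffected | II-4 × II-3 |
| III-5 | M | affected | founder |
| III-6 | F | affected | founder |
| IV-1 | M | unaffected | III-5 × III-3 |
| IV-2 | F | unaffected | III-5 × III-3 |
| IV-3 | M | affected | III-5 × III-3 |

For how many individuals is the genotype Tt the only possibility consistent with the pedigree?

Obligate heterozygotes: I-1 is affected so carries T and passed t to II-3 (tt), so I-1 is Tt; I-2 is affected so carries T and passed t to II-3 (tt), so I-2 is Tt; II-4 is affected so carries T and passed t to III-1 (tt), so II-4 is Tt; III-2 is affected so carries T and received t from II-3 (tt), so III-2 is Tt; III-3 is affected so carries T and received t from II-3 (tt), so III-3 is Tt; III-5 is affected so carries T and passed t to IV-1 (tt), so III-5 is Tt.
Every other individual is either homozygous by phenotype or has at least one consistent homozygous assignment, so the count is 6.

6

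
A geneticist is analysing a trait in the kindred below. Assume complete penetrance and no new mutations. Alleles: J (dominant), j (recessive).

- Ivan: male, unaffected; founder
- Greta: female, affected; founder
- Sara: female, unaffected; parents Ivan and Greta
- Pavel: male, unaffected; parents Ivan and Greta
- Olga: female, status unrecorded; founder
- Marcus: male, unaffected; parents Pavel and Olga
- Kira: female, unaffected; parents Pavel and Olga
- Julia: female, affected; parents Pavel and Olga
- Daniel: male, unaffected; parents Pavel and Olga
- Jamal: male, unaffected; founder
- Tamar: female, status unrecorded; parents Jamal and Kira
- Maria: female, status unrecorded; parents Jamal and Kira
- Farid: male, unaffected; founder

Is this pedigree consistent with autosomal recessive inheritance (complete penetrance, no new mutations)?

A consistent assignment under autosomal recessive exists: Ivan JJ, Greta jj, Sara Jj, Pavel Jj, Olga Jj, Marcus JJ, Kira JJ, Julia jj, Daniel JJ, Jamal JJ, Tamar JJ, Maria JJ, Farid JJ.
In this assignment every recorded phenotype matches its genotype and every non-founder's genotype is obtainable from its parents' genotypes, so the pedigree is consistent.

Yes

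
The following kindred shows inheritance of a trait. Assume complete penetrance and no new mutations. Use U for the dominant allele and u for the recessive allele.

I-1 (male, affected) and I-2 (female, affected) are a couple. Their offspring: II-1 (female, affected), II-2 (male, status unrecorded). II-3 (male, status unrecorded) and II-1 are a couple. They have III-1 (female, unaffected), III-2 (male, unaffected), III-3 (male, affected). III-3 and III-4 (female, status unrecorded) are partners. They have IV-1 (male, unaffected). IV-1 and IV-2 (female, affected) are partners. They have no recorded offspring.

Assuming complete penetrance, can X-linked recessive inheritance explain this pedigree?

Under X-linked recessive, III-2 (unaffected, male) cannot arise from II-3 (unrecorded) × II-1 (affected).

No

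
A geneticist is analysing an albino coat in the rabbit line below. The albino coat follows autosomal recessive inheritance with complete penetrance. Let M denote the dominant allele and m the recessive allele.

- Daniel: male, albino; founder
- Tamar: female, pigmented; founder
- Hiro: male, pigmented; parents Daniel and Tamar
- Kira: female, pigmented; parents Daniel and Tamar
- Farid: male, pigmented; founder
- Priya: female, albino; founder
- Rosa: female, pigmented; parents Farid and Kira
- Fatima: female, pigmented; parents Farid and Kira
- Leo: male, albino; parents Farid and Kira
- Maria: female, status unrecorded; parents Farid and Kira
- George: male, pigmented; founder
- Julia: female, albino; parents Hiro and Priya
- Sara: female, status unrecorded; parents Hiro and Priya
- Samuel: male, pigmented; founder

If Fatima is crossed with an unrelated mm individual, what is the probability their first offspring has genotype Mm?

2/3

Farid is pigmented so carries M and passed m to Leo (mm), so Farid is Mm.
Kira is pigmented so carries M and received m from Daniel (mm), so Kira is Mm.
Fatima is a pigmented offspring of Farid (Mm) × Kira (Mm), whose cross gives 1/4 MM : 1/2 Mm : 1/4 mm; conditioning on being pigmented, Fatima is MM with probability 1/3, Mm with probability 2/3.
Summing over parental genotype combinations, P(offspring has genotype Mm) = 1/3·1 + 2/3·1/2 = 2/3.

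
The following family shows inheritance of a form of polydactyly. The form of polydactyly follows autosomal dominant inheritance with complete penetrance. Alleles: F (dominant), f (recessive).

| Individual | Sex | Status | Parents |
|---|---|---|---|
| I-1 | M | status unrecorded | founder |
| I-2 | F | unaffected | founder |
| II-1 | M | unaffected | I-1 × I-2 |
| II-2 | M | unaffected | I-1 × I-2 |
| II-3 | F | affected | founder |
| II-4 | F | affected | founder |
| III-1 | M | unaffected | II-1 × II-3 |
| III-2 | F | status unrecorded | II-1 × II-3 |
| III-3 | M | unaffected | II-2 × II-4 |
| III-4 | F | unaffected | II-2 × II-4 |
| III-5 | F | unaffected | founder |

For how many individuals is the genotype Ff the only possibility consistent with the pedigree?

Obligate heterozygotes: II-3 is affected so carries F and passed f to III-1 (ff), so II-3 is Ff; II-4 is affected so carries F and passed f to III-3 (ff), so II-4 is Ff.
Every other individual is either homozygous by phenotype or has at least one consistent homozygous assignment, so the count is 2.

2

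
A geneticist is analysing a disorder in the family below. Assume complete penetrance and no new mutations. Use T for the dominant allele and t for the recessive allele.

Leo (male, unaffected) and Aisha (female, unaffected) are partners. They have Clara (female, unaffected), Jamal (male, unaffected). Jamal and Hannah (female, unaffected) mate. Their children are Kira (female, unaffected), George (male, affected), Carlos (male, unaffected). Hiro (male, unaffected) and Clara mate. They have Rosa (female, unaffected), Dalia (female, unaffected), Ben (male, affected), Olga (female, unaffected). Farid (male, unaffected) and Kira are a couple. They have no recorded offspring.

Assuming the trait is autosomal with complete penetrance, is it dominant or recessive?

Jamal and Hannah are both unaffected yet have an affected child George. Under dominance, an affected child requires at least one affected parent, so the trait cannot be dominant.

recessive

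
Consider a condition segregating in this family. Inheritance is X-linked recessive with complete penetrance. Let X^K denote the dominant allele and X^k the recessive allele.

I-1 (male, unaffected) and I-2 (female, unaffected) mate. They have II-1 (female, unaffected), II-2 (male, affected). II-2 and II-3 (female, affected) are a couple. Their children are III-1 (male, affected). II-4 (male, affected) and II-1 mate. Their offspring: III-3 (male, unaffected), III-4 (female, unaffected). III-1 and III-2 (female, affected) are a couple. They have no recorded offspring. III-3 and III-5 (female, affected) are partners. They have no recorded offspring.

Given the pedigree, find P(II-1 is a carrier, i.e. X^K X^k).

1/5

I-1 is unaffected, so I-1 is X^K Y.
I-2 is unaffected so carries K and passed k to II-2 (X^k Y), so I-2 is X^K X^k.
Their cross gives offspring ratios 1/2 X^K X^K : 1/2 X^K X^k. Conditioning on II-1 being unaffected, P(X^K X^k) = 1/2 / 1 = 1/2 before taking II-1's own offspring into account.
II-4 is affected, so II-4 is X^k Y.
Now use II-1's offspring. Probability of each recorded status — unaffected son III-3: 1/2 if II-1 is X^K X^k, 1 if X^K X^K; unaffected daughter III-4: 1/2 if II-1 is X^K X^k, 1 if X^K X^K.
Bayes: P(X^K X^k) = 1/2·1/4 / (1/2·1/4 + 1/2·1) = 1/5.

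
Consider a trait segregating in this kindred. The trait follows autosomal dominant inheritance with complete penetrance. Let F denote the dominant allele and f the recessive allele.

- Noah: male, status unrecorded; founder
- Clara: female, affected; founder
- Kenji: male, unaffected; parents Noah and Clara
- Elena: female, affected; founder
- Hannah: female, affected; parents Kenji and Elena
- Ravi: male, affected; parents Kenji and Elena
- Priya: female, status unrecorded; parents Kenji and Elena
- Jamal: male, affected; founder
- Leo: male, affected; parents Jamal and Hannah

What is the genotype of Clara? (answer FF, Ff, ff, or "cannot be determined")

Ff

From phenotype alone, Clara is FF or Ff.
Clara is affected so carries F and passed f to Kenji (ff), so Clara is Ff.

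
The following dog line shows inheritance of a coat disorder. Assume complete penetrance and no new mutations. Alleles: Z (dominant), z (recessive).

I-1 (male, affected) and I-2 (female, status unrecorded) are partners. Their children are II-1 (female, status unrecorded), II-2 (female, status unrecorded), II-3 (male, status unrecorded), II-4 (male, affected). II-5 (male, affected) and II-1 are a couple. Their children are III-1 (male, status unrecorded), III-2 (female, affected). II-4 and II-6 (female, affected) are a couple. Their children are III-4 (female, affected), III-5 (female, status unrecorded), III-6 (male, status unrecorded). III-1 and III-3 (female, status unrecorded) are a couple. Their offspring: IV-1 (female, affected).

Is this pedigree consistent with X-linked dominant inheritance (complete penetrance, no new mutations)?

Yes

A consistent assignment under X-linked dominant exists: I-1 X^Z Y, I-2 X^Z X^Z, II-1 X^Z X^Z, II-2 X^Z X^Z, II-3 X^Z Y, II-4 X^Z Y, II-5 X^Z Y, II-6 X^Z X^Z, III-1 X^Z Y, III-2 X^Z X^Z, III-3 X^Z X^Z, III-4 X^Z X^Z, III-5 X^Z X^Z, III-6 X^Z Y, IV-1 X^Z X^Z.
In this assignment every recorded phenotype matches its genotype and every non-founder's genotype is obtainable from its parents' genotypes, so the pedigree is consistent.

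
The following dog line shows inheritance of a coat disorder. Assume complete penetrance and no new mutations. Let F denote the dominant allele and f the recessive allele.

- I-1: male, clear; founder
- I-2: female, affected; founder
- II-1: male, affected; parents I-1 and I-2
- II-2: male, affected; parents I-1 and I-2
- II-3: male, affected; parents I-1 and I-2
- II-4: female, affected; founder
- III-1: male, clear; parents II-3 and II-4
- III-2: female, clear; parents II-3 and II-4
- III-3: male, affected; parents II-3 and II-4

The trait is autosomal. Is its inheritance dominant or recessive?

II-3 and II-4 are both affected yet have a clear child III-1. Under a recessive model two affected parents are homozygous and every child would be affected, so the trait cannot be recessive.

dominant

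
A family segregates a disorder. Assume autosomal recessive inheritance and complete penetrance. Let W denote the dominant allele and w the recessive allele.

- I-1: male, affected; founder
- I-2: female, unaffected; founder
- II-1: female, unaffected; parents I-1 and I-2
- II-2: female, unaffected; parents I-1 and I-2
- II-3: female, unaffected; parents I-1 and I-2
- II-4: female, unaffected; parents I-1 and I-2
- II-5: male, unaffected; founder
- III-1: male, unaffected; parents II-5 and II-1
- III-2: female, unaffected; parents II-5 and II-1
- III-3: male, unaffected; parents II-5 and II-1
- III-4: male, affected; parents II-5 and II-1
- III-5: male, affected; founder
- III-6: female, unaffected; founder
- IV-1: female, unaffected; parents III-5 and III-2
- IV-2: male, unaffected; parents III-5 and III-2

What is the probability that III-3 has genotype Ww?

2/3

II-5 is unaffected so carries W and passed w to III-4 (ww), so II-5 is Ww.
II-1 is unaffected so carries W and received w from I-1 (ww), so II-1 is Ww.
Their cross gives offspring ratios 1/4 WW : 1/2 Ww : 1/4 ww. Conditioning on III-3 being unaffected, P(Ww) = 1/2 / 3/4 = 2/3.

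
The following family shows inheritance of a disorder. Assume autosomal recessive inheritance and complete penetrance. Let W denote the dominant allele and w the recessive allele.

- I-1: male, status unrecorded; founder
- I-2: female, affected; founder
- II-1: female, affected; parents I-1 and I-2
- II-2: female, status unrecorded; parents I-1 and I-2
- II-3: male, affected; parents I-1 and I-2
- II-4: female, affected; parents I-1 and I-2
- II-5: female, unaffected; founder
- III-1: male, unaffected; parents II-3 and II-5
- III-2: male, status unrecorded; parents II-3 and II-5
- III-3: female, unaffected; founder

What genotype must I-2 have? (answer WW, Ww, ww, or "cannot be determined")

ww

I-2 is affected, so I-2 is ww.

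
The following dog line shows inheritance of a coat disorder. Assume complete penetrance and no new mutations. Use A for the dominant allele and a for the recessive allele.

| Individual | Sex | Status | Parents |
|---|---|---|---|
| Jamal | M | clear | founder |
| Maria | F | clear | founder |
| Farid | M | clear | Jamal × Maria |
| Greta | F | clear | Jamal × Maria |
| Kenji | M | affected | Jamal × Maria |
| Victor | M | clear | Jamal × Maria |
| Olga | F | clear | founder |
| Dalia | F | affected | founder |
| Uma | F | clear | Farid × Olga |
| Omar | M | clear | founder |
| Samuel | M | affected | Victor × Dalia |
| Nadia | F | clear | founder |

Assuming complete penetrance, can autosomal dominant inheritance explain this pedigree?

Under autosomal dominant, Kenji (affected, male) cannot arise from Jamal (clear) × Maria (clear).

No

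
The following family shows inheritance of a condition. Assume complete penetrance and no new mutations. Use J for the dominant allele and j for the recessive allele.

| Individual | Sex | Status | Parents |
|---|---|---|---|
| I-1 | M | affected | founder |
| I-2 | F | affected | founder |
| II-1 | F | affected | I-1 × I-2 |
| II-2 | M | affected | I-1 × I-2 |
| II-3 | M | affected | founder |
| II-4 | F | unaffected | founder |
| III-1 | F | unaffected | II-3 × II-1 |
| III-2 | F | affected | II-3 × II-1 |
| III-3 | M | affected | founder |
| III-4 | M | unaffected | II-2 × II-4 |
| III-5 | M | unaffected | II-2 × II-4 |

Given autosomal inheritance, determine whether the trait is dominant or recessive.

II-3 and II-1 are both affected yet have an unaffected child III-1. Under a recessive model two affected parents are homozygous and every child would be affected, so the trait cannot be recessive.

dominant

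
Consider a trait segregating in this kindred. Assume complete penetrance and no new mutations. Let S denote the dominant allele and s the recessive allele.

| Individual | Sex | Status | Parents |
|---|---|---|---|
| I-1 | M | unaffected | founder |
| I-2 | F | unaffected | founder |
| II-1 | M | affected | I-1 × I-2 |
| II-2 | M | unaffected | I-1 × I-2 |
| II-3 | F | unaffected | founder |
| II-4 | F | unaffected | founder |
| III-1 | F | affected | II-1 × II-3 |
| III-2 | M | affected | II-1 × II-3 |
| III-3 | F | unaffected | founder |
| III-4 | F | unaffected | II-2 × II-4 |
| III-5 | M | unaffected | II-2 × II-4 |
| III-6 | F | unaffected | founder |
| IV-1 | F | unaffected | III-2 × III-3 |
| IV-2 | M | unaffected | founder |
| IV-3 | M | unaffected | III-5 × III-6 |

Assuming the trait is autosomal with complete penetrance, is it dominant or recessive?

recessive

I-1 and I-2 are both unaffected yet have an affected child II-1. Under dominance, an affected child requires at least one affected parent, so the trait cannot be dominant.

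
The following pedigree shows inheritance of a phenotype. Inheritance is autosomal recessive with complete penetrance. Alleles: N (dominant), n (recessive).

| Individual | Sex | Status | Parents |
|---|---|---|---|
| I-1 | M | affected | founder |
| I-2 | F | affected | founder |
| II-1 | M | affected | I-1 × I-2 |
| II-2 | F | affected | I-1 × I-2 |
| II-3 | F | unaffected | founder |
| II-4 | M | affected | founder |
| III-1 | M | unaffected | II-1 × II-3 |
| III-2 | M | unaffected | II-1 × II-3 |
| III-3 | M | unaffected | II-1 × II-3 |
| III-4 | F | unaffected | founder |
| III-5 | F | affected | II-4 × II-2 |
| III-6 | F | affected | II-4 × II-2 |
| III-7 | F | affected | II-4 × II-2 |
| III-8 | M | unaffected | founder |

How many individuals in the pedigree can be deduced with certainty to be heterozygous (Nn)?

Obligate heterozygotes: III-1 is unaffected so carries N and received n from II-1 (nn), so III-1 is Nn; III-2 is unaffected so carries N and received n from II-1 (nn), so III-2 is Nn; III-3 is unaffected so carries N and received n from II-1 (nn), so III-3 is Nn.
Every other individual is either homozygous by phenotype or has at least one consistent homozygous assignment, so the count is 3.

3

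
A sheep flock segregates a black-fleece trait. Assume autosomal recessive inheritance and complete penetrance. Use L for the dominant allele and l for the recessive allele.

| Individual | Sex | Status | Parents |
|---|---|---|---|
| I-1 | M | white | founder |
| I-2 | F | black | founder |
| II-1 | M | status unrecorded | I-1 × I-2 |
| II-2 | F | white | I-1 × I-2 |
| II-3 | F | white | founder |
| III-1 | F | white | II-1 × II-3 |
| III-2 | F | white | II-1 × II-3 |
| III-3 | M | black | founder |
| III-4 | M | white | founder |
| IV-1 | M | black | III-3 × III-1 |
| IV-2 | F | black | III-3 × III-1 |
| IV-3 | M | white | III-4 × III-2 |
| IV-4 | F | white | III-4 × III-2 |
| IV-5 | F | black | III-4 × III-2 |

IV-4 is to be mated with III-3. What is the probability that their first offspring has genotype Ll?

2/3

III-4 is white so carries L and passed l to IV-5 (ll), so III-4 is Ll.
III-2 is white so carries L and passed l to IV-5 (ll), so III-2 is Ll.
IV-4 is a white offspring of III-4 (Ll) × III-2 (Ll), whose cross gives 1/4 LL : 1/2 Ll : 1/4 ll; conditioning on being white, IV-4 is LL with probability 1/3, Ll with probability 2/3.
III-3 is black, so III-3 is ll.
Summing over parental genotype combinations, P(offspring has genotype Ll) = 1/3·1 + 2/3·1/2 = 2/3.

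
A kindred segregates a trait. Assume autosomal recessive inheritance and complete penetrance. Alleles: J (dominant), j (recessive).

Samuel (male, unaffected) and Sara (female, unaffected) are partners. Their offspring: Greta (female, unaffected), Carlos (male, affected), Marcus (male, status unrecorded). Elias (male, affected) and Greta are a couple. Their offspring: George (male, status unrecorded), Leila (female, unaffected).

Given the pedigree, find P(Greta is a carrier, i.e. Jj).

Samuel is unaffected so carries J and passed j to Carlos (jj), so Samuel is Jj.
Sara is unaffected so carries J and passed j to Carlos (jj), so Sara is Jj.
Their cross gives offspring ratios 1/4 JJ : 1/2 Jj : 1/4 jj. Conditioning on Greta being unaffected, P(Jj) = 1/2 / 3/4 = 2/3 before taking Greta's own offspring into account.
Elias is affected, so Elias is jj.
Now use Greta's offspring. Probability of each recorded status — unaffected daughter Leila: 1/2 if Greta is Jj, 1 if JJ. (George: equally likely either way, so uninformative.)
Bayes: P(Jj) = 2/3·1/2 / (2/3·1/2 + 1/3·1) = 1/2.

1/2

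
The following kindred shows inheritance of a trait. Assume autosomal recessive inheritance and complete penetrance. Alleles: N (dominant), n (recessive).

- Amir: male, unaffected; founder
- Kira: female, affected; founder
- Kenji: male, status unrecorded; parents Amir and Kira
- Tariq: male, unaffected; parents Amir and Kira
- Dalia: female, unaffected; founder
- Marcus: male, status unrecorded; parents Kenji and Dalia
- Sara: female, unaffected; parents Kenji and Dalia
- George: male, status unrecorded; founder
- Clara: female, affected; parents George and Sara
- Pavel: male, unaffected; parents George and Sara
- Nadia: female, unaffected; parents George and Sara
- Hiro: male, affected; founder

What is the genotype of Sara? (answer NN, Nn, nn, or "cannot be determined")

From phenotype alone, Sara is NN or Nn.
Sara is unaffected so carries N and passed n to Clara (nn), so Sara is Nn.

Nn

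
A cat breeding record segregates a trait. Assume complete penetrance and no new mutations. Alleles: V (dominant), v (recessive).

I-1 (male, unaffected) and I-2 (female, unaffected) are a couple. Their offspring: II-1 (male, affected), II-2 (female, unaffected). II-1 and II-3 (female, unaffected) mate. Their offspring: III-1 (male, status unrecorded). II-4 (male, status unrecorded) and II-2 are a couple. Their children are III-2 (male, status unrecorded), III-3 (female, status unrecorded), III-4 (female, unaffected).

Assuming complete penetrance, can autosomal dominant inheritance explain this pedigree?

Under autosomal dominant, II-1 (affected, male) cannot arise from I-1 (unaffected) × I-2 (unaffected).

No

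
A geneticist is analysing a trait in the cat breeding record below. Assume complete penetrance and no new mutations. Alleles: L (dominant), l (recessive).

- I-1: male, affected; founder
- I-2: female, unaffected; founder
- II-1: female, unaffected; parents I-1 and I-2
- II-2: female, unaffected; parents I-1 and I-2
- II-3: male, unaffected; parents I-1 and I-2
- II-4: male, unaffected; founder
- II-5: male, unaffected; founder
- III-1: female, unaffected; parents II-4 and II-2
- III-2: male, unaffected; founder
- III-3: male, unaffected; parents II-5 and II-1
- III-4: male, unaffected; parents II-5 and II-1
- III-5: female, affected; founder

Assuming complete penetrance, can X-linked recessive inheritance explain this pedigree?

Yes

A consistent assignment under X-linked recessive exists: I-1 X^l Y, I-2 X^L X^L, II-1 X^L X^l, II-2 X^L X^l, II-3 X^L Y, II-4 X^L Y, II-5 X^L Y, III-1 X^L X^L, III-2 X^L Y, III-3 X^L Y, III-4 X^L Y, III-5 X^l X^l.
In this assignment every recorded phenotype matches its genotype and every non-founder's genotype is obtainable from its parents' genotypes, so the pedigree is consistent.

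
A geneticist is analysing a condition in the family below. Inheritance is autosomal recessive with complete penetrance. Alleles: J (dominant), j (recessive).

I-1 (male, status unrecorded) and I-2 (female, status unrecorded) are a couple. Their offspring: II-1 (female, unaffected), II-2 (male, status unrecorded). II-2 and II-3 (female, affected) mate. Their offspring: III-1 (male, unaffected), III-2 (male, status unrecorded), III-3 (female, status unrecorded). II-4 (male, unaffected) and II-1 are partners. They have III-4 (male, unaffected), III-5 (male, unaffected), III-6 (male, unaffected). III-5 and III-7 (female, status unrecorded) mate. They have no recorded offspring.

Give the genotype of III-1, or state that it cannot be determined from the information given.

Jj

From phenotype alone, III-1 is JJ or Jj.
III-1 is unaffected so carries J and received j from II-3 (jj), so III-1 is Jj.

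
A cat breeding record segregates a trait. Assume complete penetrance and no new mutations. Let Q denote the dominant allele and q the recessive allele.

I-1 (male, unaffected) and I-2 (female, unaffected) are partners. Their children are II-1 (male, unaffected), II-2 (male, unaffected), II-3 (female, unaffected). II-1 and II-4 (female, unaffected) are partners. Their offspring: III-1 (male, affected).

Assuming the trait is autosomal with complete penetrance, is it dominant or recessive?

II-1 and II-4 are both unaffected yet have an affected child III-1. Under dominance, an affected child requires at least one affected parent, so the trait cannot be dominant.

recessive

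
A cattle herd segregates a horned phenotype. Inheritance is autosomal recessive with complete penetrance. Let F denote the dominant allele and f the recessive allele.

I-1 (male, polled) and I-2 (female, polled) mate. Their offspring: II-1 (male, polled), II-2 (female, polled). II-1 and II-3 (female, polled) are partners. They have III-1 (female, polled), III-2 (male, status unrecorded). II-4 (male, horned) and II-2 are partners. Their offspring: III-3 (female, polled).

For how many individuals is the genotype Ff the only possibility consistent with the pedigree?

1

Obligate heterozygotes: III-3 is polled so carries F and received f from II-4 (ff), so III-3 is Ff.
Every other individual is either homozygous by phenotype or has at least one consistent homozygous assignment, so the count is 1.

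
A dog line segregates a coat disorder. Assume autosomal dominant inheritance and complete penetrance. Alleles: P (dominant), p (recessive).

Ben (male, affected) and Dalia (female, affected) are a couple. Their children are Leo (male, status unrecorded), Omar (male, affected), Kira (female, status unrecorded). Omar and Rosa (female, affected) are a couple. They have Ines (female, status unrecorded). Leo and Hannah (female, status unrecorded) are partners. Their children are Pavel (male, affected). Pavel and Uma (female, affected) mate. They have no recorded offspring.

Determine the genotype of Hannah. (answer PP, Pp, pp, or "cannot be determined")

cannot be determined

Hannah's phenotype is unrecorded, and no parent or child forces a single allele at both positions; consistent genotype assignments exist with Hannah as PP or Pp or pp.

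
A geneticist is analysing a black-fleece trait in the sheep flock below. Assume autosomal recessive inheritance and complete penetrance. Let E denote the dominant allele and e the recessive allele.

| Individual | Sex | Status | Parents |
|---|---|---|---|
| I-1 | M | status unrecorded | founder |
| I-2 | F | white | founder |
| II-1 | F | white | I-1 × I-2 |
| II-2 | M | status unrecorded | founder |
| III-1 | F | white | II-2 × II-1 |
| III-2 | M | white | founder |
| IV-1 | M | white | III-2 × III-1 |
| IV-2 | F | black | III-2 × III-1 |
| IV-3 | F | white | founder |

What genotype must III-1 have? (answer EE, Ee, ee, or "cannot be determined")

From phenotype alone, III-1 is EE or Ee.
III-1 is white so carries E and passed e to IV-2 (ee), so III-1 is Ee.

Ee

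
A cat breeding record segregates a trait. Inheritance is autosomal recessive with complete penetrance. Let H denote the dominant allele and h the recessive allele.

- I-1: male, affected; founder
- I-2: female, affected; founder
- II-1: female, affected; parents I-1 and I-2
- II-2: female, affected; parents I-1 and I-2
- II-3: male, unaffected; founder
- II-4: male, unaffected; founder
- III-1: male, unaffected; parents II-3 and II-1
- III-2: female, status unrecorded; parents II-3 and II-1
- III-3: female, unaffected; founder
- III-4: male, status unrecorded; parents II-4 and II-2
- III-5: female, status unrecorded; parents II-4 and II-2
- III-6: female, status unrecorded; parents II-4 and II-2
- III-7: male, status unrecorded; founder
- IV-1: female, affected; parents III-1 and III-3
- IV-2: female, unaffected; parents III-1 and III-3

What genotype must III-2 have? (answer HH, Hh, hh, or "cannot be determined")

cannot be determined

III-2's phenotype is unrecorded, and no parent or child forces a single allele at both positions; consistent genotype assignments exist with III-2 as Hh or hh.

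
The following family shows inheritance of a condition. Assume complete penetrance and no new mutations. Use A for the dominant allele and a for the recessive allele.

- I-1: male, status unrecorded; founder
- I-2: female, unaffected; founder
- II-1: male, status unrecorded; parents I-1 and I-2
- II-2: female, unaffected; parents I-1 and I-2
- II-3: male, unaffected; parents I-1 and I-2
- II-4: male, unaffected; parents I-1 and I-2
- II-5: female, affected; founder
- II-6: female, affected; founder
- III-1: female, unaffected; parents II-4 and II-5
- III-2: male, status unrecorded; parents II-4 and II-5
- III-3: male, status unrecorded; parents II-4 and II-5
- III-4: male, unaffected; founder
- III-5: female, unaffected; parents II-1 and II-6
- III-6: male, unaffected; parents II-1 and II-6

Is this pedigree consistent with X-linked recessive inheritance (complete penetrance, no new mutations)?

No

Under X-linked recessive, III-6 (unaffected, male) cannot arise from II-1 (unrecorded) × II-6 (affected).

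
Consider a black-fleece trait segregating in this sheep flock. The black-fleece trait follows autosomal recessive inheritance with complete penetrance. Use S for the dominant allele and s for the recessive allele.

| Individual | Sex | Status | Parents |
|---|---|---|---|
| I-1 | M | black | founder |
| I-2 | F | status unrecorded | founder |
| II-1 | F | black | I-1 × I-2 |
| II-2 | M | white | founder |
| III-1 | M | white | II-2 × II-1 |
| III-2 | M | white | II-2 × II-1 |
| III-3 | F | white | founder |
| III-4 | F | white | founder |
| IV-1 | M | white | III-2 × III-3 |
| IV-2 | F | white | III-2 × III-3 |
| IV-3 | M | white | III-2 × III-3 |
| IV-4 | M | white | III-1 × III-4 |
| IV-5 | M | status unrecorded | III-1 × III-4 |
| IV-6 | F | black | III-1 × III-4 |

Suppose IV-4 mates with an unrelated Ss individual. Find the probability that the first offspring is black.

1/6

III-1 is white so carries S and received s from II-1 (ss), so III-1 is Ss.
III-4 is white so carries S and passed s to IV-6 (ss), so III-4 is Ss.
IV-4 is a white offspring of III-1 (Ss) × III-4 (Ss), whose cross gives 1/4 SS : 1/2 Ss : 1/4 ss; conditioning on being white, IV-4 is SS with probability 1/3, Ss with probability 2/3.
Summing over parental genotype combinations, P(offspring is black) = 2/3·1/4 = 1/6.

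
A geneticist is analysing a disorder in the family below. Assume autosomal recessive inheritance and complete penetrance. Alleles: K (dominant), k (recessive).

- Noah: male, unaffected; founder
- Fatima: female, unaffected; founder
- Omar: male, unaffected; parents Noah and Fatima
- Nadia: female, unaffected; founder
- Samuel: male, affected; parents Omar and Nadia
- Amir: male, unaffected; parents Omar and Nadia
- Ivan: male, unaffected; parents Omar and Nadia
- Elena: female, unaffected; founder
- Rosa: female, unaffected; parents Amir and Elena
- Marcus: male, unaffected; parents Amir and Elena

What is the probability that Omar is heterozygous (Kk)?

Omar is unaffected so carries K and passed k to Samuel (kk), so Omar is Kk, giving P(Kk) = 1.

1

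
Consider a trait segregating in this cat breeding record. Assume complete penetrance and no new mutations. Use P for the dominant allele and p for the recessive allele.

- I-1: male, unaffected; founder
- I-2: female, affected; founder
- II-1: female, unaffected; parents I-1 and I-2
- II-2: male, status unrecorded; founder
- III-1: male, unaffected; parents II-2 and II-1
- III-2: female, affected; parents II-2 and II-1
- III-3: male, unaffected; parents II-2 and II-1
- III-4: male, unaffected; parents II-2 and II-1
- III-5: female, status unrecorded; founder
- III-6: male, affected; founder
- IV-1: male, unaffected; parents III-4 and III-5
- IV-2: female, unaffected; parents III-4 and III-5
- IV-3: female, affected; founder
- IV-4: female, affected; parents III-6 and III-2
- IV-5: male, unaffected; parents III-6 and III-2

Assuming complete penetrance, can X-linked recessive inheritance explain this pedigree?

No

Under X-linked recessive, IV-5 (unaffected, male) cannot arise from III-6 (affected) × III-2 (affected).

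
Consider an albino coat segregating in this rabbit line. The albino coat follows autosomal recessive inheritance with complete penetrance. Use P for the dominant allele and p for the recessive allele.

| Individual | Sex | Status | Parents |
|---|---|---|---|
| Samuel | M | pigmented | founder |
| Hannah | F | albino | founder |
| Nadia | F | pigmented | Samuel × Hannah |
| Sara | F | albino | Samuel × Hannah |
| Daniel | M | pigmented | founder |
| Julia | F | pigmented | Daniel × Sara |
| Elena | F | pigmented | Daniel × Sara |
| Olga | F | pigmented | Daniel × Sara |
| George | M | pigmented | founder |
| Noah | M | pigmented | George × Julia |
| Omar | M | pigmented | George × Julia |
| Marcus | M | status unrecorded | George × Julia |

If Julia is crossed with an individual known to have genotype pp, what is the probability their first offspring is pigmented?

Julia is pigmented so carries P and received p from Sara (pp), so Julia is Pp.
The cross gives 1/2 Pp : 1/2 pp, so P(offspring is pigmented) = 1/2.

1/2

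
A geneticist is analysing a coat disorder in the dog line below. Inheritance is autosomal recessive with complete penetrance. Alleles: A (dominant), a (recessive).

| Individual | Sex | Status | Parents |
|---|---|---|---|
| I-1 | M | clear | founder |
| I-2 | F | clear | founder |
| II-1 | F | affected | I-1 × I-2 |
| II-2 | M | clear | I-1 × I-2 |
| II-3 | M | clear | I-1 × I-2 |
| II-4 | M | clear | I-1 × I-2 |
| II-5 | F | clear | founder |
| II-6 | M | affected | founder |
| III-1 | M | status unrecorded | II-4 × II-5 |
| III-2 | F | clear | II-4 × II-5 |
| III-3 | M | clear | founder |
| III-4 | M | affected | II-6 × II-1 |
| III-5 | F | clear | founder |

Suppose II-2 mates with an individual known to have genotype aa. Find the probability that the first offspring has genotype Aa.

I-1 is clear so carries A and passed a to II-1 (aa), so I-1 is Aa.
I-2 is clear so carries A and passed a to II-1 (aa), so I-2 is Aa.
II-2 is a clear offspring of I-1 (Aa) × I-2 (Aa), whose cross gives 1/4 AA : 1/2 Aa : 1/4 aa; conditioning on being clear, II-2 is AA with probability 1/3, Aa with probability 2/3.
Summing over parental genotype combinations, P(offspring has genotype Aa) = 1/3·1 + 2/3·1/2 = 2/3.

2/3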